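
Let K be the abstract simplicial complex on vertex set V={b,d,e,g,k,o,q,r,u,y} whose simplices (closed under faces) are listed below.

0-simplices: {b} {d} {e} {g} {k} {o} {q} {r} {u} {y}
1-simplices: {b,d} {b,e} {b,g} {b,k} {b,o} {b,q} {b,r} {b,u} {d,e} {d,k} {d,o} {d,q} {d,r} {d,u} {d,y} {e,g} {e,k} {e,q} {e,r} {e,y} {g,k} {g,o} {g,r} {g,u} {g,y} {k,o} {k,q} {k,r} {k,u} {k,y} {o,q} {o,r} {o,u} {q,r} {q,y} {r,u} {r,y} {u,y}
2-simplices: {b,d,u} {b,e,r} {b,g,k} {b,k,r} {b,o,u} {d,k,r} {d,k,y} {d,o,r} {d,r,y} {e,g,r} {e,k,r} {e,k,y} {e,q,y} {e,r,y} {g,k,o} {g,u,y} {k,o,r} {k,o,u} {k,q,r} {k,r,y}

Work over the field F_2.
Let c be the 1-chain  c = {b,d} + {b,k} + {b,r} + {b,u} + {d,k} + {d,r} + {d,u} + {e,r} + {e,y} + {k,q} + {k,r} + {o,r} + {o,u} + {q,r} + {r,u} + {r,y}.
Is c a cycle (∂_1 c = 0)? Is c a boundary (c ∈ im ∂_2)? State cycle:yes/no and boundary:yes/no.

n_0=10 n_1=38 n_2=20  [Z2]
∂1: piv[bd,be,bg,bk,bo,bq,br,bu,dy] rk=9  ker:de,dk,do,dq,dr,du,eg,ek,eq,er,ey,gk,go,gr,gu,gy,ko,kq,kr,ku,ky,oq,or,ou,qr,qy,ru,ry,uy
∂2: piv[bdu,ber,bgk,bkr,bou,dkr,dky,dor,dry,egr,ekr,eky,eqy,gko,guy,kor,kou,kqr] rk=18  ker:ery,kry
∂1c = 0
c vs im∂2: residual ≠ 0 ⇒ not boundary

cycle:yes boundary:no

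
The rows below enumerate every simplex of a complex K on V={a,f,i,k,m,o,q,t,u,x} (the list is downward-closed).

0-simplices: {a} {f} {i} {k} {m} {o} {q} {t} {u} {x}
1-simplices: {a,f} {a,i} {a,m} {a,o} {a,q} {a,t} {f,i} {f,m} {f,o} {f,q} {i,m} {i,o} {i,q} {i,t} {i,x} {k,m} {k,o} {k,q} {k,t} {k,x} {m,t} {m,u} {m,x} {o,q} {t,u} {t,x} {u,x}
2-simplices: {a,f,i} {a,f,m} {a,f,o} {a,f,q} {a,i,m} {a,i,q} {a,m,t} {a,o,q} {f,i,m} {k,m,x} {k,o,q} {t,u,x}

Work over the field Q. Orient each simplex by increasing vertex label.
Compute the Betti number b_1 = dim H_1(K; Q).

n_0=10 n_1=27 n_2=12  [Q]
∂1: piv[af,ai,am,ao,aq,at,ix,km,mu] rk=9  ker:fi,fm,fo,fq,im,io,iq,it,ko,kq,kt,kx,mt,mx,oq,tu,tx,ux
∂2: piv[afi,afm,afo,afq,aim,aiq,amt,aoq,kmx,koq,tux] rk=11  ker:fim
b_1=(27−9)−11=7

b_1=7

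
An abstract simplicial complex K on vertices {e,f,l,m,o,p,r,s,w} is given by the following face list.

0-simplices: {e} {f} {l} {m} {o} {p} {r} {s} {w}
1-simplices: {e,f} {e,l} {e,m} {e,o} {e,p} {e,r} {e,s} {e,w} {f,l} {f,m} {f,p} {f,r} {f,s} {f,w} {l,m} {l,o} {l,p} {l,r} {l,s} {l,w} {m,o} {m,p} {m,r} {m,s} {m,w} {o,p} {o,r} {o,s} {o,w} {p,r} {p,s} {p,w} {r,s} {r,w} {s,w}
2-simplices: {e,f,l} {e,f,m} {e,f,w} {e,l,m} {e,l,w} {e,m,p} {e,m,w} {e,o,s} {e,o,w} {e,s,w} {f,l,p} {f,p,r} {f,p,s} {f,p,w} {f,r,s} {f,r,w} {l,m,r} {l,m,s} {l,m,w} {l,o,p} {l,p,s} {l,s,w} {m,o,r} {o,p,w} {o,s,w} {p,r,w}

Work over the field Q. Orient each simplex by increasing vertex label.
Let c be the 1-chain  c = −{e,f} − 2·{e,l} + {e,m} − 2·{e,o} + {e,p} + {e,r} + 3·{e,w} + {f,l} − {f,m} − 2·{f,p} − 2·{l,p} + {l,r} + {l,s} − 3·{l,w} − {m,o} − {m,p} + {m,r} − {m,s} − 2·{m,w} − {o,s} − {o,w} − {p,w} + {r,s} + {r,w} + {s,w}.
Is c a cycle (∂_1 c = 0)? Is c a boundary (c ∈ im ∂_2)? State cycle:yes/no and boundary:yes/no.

cycle:no boundary:no

n_0=9 n_1=35 n_2=26  [Q]
∂1: piv[ef,el,em,eo,ep,er,es,ew] rk=8  ker:fl,fm,fp,fr,fs,fw,lm,lo,lp,lr,ls,lw,mo,mp,mr,ms,mw,op,or,os,ow,pr,ps,pw,rs,rw,sw
∂2: piv[efl,efm,efw,elm,elw,emp,emw,eos,eow,esw,flp,fpr,fps,fpw,frs,frw,lmr,lms,lop,lps,lsw,mor,opw] rk=23  ker:lmw,osw,prw
∂1c = −{e} + {f} + 2·{l} + 4·{m} − {o} − 3·{p} + {r} − {s} − 2·{w}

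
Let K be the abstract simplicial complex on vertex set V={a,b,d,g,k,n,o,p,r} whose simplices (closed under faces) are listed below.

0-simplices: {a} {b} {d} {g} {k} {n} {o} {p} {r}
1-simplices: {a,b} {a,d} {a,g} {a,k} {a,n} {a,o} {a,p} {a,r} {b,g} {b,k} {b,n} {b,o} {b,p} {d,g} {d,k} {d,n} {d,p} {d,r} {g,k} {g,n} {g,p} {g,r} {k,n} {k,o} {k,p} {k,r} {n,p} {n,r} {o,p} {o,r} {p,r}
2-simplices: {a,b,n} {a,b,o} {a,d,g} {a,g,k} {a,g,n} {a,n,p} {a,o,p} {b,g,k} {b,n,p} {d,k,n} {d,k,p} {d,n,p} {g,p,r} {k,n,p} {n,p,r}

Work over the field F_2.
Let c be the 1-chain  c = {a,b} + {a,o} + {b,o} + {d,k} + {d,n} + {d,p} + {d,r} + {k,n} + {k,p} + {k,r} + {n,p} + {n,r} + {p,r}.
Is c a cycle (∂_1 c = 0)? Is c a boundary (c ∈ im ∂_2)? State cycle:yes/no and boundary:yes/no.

n_0=9 n_1=31 n_2=15  [Z2]
∂1: piv[ab,ad,ag,ak,an,ao,ap,ar] rk=8  ker:bg,bk,bn,bo,bp,dg,dk,dn,dp,dr,gk,gn,gp,gr,kn,ko,kp,kr,np,nr,op,or,pr
∂2: piv[abn,abo,adg,agk,agn,anp,aop,bgk,bnp,dkn,dkp,dnp,gpr,npr] rk=14  ker:knp
∂1c = 0
c vs im∂2: residual ≠ 0 ⇒ not boundary

cycle:yes boundary:no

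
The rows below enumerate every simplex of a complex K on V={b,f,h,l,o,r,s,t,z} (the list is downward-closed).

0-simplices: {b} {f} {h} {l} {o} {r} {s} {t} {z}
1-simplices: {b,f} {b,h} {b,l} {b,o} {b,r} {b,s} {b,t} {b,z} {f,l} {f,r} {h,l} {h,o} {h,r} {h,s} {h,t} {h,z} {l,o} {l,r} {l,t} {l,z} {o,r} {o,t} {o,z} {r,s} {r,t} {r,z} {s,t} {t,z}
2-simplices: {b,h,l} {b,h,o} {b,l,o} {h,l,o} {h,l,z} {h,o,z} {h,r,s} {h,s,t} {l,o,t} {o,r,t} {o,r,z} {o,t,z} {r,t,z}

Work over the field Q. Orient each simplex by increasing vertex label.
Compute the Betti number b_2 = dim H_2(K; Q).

n_0=9 n_1=28 n_2=13  [Q]
∂1: piv[bf,bh,bl,bo,br,bs,bt,bz] rk=8  ker:fl,fr,hl,ho,hr,hs,ht,hz,lo,lr,lt,lz,or,ot,oz,rs,rt,rz,st,tz
∂2: piv[bhl,bho,blo,hlz,hoz,hrs,hst,lot,ort,orz,otz] rk=11  ker:hlo,rtz
b_2=(13−11)−0=2

b_2=2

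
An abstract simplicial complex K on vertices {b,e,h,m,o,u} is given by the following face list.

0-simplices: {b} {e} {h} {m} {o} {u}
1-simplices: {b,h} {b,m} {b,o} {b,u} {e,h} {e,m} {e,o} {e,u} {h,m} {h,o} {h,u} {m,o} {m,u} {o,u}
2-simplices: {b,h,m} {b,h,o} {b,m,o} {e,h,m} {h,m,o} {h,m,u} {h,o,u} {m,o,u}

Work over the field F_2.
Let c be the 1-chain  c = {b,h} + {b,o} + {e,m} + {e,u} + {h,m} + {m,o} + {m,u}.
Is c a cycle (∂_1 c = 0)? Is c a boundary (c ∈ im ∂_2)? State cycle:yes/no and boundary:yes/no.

cycle:yes boundary:no

n_0=6 n_1=14 n_2=8  [Z2]
∂1: piv[bh,bm,bo,bu,eh] rk=5  ker:em,eo,eu,hm,ho,hu,mo,mu,ou
∂2: piv[bhm,bho,bmo,ehm,hmu,hou] rk=6  ker:hmo,mou
∂1c = 0
c vs im∂2: residual ≠ 0 ⇒ not boundary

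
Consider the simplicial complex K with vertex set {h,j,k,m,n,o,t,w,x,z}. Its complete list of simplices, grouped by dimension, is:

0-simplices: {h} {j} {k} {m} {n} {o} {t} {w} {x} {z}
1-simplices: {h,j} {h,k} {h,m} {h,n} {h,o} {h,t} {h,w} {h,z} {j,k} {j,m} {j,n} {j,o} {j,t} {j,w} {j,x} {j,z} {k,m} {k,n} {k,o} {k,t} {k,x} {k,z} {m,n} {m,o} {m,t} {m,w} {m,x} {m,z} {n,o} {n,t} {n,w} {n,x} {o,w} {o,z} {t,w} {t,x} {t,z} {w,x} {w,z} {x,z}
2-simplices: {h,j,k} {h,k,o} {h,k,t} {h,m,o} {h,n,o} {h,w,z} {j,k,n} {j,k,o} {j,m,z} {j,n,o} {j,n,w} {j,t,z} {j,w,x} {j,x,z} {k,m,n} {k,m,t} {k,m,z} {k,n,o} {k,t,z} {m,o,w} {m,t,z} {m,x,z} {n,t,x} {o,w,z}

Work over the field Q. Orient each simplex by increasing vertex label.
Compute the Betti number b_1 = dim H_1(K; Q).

n_0=10 n_1=40 n_2=24  [Q]
∂1: piv[hj,hk,hm,hn,ho,ht,hw,hz,jx] rk=9  ker:jk,jm,jn,jo,jt,jw,jz,km,kn,ko,kt,kx,kz,mn,mo,mt,mw,mx,mz,no,nt,nw,nx,ow,oz,tw,tx,tz,wx,wz,xz
∂2: piv[hjk,hko,hkt,hmo,hno,hwz,jkn,jko,jmz,jno,jnw,jtz,jwx,jxz,kmn,kmt,kmz,ktz,mow,mxz,ntx,owz] rk=22  ker:kno,mtz
b_1=(40−9)−22=9

b_1=9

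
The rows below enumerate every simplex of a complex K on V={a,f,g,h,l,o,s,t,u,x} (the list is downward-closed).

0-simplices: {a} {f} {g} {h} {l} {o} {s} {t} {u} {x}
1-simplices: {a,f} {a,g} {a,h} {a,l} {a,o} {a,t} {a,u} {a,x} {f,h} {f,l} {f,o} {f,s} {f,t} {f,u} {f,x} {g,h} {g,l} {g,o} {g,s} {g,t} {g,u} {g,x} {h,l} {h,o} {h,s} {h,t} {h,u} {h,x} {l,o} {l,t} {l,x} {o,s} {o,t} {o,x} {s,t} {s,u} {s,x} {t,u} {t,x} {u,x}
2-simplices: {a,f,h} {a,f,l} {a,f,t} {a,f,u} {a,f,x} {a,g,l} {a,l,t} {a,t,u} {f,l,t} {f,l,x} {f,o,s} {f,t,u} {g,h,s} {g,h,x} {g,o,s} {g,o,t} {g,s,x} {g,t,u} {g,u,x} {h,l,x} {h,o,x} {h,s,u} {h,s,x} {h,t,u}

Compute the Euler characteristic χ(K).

χ(K)=-6

n_0=10 n_1=40 n_2=24
χ=+10−40+24=-6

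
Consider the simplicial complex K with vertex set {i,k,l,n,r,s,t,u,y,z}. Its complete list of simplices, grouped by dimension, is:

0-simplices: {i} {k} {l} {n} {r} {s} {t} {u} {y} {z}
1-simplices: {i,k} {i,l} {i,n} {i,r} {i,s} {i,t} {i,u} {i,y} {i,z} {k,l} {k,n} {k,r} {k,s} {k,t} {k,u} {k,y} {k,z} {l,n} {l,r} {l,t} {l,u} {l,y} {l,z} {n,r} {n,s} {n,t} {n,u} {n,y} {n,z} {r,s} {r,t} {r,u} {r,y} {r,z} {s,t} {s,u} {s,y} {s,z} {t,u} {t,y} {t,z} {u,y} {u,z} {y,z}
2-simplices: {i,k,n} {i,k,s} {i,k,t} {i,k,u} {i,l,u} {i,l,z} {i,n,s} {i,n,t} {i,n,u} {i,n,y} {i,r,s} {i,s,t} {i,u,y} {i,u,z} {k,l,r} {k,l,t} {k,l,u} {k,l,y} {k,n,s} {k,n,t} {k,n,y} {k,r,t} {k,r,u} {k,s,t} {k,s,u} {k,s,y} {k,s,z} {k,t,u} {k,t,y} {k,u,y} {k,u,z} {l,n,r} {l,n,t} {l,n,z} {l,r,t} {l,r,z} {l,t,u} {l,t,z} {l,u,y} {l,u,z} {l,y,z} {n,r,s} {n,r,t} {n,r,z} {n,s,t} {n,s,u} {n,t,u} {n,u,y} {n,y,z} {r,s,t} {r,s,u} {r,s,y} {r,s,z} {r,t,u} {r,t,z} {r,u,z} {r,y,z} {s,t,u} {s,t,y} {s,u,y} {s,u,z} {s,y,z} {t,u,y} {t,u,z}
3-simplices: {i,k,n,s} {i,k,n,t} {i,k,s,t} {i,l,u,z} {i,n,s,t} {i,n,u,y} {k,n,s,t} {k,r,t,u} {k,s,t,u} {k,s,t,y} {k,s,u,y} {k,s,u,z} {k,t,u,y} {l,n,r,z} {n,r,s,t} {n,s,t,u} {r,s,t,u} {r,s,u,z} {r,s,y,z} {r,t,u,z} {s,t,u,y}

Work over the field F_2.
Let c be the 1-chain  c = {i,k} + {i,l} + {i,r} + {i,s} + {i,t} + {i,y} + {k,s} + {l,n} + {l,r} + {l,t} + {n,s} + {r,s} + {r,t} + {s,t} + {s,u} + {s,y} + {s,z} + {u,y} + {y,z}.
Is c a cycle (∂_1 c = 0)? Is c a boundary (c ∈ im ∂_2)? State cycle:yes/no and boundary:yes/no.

n_0=10 n_1=44 n_2=64 n_3=21  [Z2]
∂1: piv[ik,il,in,ir,is,it,iu,iy,iz] rk=9  ker:kl,kn,kr,ks,kt,ku,ky,kz,ln,lr,lt,lu,ly,lz,nr,ns,nt,nu,ny,nz,rs,rt,ru,ry,rz,st,su,sy,sz,tu,ty,tz,uy,uz,yz
∂2: piv[ikn,iks,ikt,iku,ilu,ilz,ins,int,inu,iny,irs,ist,iuy,iuz,klr,klt,klu,kly,kny,krt,kru,ksu,ksy,ksz,ktu,kty,kuz,lnr,lnt,lnz,lrz,ltz,lyz,nrs,rsy] rk=35  ker:kns,knt,kst,kuy,lrt,ltu,luy,luz,nrt,nrz,nst,nsu,ntu,nuy,nyz,rst,rsu,rsz,rtu,rtz,ruz,ryz,stu,sty,suy,suz,syz,tuy,tuz
∂3: piv[ikns,iknt,ikst,iluz,inst,inuy,krtu,kstu,ksty,ksuy,ksuz,ktuy,lnrz,nrst,nstu,rstu,rsuz,rsyz,rtuz] rk=19  ker:knst,stuy
∂1c = 0
c vs im∂2: reduces to 0 ⇒ boundary

cycle:yes boundary:yes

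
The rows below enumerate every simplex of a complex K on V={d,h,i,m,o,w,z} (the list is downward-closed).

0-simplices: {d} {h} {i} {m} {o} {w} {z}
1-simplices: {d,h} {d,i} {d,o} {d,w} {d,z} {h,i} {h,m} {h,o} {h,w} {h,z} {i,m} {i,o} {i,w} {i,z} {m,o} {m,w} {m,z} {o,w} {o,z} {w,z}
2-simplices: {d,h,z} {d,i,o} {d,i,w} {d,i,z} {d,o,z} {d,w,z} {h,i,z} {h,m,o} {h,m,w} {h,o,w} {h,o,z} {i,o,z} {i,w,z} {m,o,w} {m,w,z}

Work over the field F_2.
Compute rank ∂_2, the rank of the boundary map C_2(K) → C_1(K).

n_0=7 n_1=20 n_2=15  [Z2]
∂1: piv[dh,di,do,dw,dz,hm] rk=6  ker:hi,ho,hw,hz,im,io,iw,iz,mo,mw,mz,ow,oz,wz
∂2: piv[dhz,dio,diw,diz,doz,dwz,hiz,hmo,hmw,how,hoz,mwz] rk=12  ker:ioz,iwz,mow
rk∂_2=12

rank∂_2=12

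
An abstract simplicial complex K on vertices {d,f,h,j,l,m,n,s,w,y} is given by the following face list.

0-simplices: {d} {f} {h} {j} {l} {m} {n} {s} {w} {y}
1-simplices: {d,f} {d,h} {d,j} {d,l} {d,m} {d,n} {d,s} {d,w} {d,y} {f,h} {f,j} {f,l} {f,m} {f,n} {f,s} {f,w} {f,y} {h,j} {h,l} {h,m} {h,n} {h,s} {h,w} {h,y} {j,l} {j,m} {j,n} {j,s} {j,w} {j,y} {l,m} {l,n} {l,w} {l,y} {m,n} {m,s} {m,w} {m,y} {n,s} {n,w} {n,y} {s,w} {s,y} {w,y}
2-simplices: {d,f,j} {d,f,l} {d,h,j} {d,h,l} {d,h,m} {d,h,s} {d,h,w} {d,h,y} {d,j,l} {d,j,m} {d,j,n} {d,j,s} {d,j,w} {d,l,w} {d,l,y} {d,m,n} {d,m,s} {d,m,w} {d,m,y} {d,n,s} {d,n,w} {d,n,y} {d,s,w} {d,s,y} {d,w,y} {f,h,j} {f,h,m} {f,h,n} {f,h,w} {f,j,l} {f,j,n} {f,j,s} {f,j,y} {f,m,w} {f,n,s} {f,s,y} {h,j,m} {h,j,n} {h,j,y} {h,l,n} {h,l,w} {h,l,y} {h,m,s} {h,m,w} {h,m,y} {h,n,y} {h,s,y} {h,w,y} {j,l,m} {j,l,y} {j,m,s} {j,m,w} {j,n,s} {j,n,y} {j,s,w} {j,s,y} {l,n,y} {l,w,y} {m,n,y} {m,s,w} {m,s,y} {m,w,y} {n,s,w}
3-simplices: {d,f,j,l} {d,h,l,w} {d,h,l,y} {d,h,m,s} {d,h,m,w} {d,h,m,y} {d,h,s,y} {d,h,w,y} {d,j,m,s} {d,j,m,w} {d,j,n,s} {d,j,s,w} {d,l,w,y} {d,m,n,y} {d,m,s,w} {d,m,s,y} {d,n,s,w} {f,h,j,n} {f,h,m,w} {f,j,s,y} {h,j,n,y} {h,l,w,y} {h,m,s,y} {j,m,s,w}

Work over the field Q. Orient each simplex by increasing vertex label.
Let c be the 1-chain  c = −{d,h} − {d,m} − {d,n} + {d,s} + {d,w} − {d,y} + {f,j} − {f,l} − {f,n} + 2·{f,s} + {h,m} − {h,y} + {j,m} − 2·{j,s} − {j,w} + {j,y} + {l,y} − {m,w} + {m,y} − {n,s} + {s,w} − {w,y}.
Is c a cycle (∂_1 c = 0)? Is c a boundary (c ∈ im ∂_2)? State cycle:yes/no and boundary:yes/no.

n_0=10 n_1=44 n_2=63 n_3=24  [Q]
∂1: piv[df,dh,dj,dl,dm,dn,ds,dw,dy] rk=9  ker:fh,fj,fl,fm,fn,fs,fw,fy,hj,hl,hm,hn,hs,hw,hy,jl,jm,jn,js,jw,jy,lm,ln,lw,ly,mn,ms,mw,my,ns,nw,ny,sw,sy,wy
∂2: piv[dfj,dfl,dhj,dhl,dhm,dhs,dhw,dhy,djl,djm,djn,djs,djw,dlw,dly,dmn,dms,dmw,dmy,dns,dnw,dny,dsw,dsy,dwy,fhj,fhm,fhn,fhw,fjn,fjs,fjy,fsy,hln,jlm] rk=35  ker:fjl,fmw,fns,hjm,hjn,hjy,hlw,hly,hms,hmw,hmy,hny,hsy,hwy,jly,jms,jmw,jns,jny,jsw,jsy,lny,lwy,mny,msw,msy,mwy,nsw
∂3: piv[dfjl,dhlw,dhly,dhms,dhmw,dhmy,dhsy,dhwy,djms,djmw,djns,djsw,dlwy,dmny,dmsw,dmsy,dnsw,fhjn,fhmw,fjsy,hjny] rk=21  ker:hlwy,hmsy,jmsw
∂1c = 2·{d} − {f} − {h} + 2·{j} − 2·{l} + {m} − {n} − {s} + {w}

cycle:no boundary:no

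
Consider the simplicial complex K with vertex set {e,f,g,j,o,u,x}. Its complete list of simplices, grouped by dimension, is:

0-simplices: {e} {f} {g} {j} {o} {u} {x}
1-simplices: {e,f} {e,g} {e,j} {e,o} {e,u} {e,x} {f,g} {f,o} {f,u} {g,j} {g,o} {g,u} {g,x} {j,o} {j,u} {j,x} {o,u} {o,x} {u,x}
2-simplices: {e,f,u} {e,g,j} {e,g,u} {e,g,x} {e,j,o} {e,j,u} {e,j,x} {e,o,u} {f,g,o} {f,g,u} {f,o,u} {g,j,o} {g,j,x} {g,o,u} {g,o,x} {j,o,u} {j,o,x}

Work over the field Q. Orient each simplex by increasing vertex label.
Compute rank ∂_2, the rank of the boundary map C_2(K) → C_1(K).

rank∂_2=12

n_0=7 n_1=19 n_2=17  [Q]
∂1: piv[ef,eg,ej,eo,eu,ex] rk=6  ker:fg,fo,fu,gj,go,gu,gx,jo,ju,jx,ou,ox,ux
∂2: piv[efu,egj,egu,egx,ejo,eju,ejx,eou,fgo,fgu,fou,gox] rk=12  ker:gjo,gjx,gou,jou,jox
rk∂_2=12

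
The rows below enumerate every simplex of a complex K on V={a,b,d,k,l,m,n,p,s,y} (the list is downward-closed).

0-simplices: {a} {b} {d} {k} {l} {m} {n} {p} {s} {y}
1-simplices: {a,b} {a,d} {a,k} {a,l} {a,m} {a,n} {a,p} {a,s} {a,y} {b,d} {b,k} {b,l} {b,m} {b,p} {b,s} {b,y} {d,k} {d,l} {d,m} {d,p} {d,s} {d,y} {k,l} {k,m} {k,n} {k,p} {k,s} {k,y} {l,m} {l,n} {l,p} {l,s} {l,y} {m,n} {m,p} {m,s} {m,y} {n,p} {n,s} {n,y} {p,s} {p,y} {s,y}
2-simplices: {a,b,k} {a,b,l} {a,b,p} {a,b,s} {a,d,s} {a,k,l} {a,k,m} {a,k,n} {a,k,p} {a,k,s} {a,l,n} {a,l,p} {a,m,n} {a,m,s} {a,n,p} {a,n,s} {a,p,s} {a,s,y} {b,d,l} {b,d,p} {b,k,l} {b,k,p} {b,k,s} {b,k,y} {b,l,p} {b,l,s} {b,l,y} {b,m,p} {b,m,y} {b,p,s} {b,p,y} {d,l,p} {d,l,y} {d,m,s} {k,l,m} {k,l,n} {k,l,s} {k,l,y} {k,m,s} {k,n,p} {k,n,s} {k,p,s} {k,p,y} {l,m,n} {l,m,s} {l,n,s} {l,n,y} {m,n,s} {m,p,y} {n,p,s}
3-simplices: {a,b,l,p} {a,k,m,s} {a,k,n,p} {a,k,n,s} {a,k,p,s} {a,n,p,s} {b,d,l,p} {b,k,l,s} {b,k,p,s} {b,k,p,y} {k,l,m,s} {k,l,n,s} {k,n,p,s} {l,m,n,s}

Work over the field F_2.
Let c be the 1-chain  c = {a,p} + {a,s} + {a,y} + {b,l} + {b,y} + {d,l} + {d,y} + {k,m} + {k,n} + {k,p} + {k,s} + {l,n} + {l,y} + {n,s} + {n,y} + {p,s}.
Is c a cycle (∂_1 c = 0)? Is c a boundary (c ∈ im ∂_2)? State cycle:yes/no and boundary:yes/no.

cycle:no boundary:no

n_0=10 n_1=43 n_2=50 n_3=14  [Z2]
∂1: piv[ab,ad,ak,al,am,an,ap,as,ay] rk=9  ker:bd,bk,bl,bm,bp,bs,by,dk,dl,dm,dp,ds,dy,kl,km,kn,kp,ks,ky,lm,ln,lp,ls,ly,mn,mp,ms,my,np,ns,ny,ps,py,sy
∂2: piv[abk,abl,abp,abs,ads,akl,akm,akn,akp,aks,aln,alp,amn,ams,anp,ans,aps,asy,bdl,bdp,bky,bls,bly,bmp,bmy,bpy,dly,dms,klm,lny] rk=30  ker:bkl,bkp,bks,blp,bps,dlp,kln,kls,kly,kms,knp,kns,kps,kpy,lmn,lms,lns,mns,mpy,nps
∂3: piv[ablp,akms,aknp,akns,akps,anps,bdlp,bkls,bkps,bkpy,klms,klns,lmns] rk=13  ker:knps
∂1c = {a} + {m} + {p} + {y}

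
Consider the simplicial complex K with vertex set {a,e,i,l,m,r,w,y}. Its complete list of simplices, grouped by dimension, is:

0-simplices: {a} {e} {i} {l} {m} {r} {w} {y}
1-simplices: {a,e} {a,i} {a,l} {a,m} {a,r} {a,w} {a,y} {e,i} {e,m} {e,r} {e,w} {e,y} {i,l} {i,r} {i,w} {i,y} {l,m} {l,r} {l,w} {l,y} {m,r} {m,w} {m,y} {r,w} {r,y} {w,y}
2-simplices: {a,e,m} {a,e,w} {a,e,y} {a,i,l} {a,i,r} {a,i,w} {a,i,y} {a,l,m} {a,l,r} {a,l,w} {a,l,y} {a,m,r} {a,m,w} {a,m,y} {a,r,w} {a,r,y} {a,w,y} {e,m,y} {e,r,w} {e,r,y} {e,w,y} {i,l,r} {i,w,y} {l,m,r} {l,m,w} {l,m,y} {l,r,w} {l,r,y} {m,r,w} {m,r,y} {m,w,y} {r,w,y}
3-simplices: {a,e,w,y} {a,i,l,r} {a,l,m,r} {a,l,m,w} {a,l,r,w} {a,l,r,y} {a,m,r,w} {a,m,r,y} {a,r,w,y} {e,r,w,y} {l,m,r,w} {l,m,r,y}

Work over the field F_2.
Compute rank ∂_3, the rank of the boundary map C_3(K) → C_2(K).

rank∂_3=11

n_0=8 n_1=26 n_2=32 n_3=12  [Z2]
∂1: piv[ae,ai,al,am,ar,aw,ay] rk=7  ker:ei,em,er,ew,ey,il,ir,iw,iy,lm,lr,lw,ly,mr,mw,my,rw,ry,wy
∂2: piv[aem,aew,aey,ail,air,aiw,aiy,alm,alr,alw,aly,amr,amw,amy,arw,ary,awy,erw] rk=18  ker:emy,ery,ewy,ilr,iwy,lmr,lmw,lmy,lrw,lry,mrw,mry,mwy,rwy
∂3: piv[aewy,ailr,almr,almw,alrw,alry,amrw,amry,arwy,erwy,lmry] rk=11  ker:lmrw
rk∂_3=11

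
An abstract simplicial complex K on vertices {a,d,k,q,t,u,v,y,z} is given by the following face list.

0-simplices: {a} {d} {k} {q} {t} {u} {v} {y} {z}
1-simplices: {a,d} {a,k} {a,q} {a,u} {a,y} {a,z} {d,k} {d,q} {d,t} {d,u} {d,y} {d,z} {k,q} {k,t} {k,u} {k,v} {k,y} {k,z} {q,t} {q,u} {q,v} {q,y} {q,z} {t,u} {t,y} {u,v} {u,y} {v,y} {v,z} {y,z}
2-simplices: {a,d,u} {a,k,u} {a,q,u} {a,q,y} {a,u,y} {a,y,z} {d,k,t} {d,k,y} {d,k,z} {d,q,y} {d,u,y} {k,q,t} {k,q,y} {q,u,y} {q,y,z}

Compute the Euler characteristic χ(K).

n_0=9 n_1=30 n_2=15
χ=+9−30+15=-6

χ(K)=-6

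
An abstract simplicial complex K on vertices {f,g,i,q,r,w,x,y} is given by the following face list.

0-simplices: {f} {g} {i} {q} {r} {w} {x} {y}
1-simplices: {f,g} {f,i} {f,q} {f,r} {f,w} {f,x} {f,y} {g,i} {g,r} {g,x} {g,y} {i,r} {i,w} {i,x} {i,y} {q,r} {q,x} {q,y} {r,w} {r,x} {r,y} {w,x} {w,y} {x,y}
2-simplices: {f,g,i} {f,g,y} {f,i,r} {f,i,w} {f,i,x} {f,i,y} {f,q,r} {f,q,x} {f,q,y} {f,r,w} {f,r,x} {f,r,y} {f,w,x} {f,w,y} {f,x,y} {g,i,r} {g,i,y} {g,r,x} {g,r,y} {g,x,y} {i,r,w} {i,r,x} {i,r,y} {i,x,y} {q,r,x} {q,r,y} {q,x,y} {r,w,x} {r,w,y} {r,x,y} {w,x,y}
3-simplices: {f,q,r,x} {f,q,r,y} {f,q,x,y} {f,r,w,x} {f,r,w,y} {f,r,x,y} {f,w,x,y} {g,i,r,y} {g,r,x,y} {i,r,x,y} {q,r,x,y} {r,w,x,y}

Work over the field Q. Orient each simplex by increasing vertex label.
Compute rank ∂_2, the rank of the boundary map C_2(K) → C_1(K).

rank∂_2=17

n_0=8 n_1=24 n_2=31 n_3=12  [Q]
∂1: piv[fg,fi,fq,fr,fw,fx,fy] rk=7  ker:gi,gr,gx,gy,ir,iw,ix,iy,qr,qx,qy,rw,rx,ry,wx,wy,xy
∂2: piv[fgi,fgy,fir,fiw,fix,fiy,fqr,fqx,fqy,frw,frx,fry,fwx,fwy,fxy,gir,grx] rk=17  ker:giy,gry,gxy,irw,irx,iry,ixy,qrx,qry,qxy,rwx,rwy,rxy,wxy
∂3: piv[fqrx,fqry,fqxy,frwx,frwy,frxy,fwxy,giry,grxy,irxy] rk=10  ker:qrxy,rwxy
rk∂_2=17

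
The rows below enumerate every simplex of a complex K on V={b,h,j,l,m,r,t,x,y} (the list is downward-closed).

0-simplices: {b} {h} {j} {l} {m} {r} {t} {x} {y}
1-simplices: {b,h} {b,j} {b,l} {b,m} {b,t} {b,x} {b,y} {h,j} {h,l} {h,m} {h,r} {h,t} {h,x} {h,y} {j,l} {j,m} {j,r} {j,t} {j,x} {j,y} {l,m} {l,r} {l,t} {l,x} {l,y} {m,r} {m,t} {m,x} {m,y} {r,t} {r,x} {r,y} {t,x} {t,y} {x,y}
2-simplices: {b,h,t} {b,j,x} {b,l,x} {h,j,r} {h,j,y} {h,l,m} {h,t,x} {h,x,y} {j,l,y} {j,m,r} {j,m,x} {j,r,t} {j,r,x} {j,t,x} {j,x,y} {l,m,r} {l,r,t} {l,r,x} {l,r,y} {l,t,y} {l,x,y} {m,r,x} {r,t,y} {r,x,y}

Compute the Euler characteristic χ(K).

n_0=9 n_1=35 n_2=24
χ=+9−35+24=-2

χ(K)=-2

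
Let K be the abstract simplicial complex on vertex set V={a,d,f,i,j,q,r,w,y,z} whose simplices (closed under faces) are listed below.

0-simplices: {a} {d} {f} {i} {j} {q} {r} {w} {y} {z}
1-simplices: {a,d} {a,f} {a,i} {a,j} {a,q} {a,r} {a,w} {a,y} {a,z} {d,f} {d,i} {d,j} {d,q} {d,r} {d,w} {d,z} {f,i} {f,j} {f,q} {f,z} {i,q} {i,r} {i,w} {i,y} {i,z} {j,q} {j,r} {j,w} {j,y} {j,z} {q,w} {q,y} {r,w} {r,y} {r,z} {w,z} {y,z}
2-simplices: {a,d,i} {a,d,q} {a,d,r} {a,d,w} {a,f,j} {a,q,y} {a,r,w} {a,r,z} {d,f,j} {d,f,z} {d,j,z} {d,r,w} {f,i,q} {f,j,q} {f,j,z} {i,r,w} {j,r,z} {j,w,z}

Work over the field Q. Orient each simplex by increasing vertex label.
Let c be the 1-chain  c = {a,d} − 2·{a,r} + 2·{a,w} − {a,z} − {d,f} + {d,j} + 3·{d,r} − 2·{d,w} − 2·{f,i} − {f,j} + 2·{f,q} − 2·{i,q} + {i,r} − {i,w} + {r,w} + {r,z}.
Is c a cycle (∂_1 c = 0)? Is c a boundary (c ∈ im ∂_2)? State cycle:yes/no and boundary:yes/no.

n_0=10 n_1=37 n_2=18  [Q]
∂1: piv[ad,af,ai,aj,aq,ar,aw,ay,az] rk=9  ker:df,di,dj,dq,dr,dw,dz,fi,fj,fq,fz,iq,ir,iw,iy,iz,jq,jr,jw,jy,jz,qw,qy,rw,ry,rz,wz,yz
∂2: piv[adi,adq,adr,adw,afj,aqy,arw,arz,dfj,dfz,djz,fiq,fjq,irw,jrz,jwz] rk=16  ker:drw,fjz
∂1c = 0
c vs im∂2: reduces to 0 ⇒ boundary

cycle:yes boundary:yes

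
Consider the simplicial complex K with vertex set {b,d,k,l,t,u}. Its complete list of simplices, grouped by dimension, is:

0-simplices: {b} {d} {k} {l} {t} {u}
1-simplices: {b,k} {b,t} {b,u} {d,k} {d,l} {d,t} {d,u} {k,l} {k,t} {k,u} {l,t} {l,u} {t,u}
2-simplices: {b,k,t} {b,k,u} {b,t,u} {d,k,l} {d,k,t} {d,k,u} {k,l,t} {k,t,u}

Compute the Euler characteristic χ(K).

χ(K)=1

n_0=6 n_1=13 n_2=8
χ=+6−13+8=1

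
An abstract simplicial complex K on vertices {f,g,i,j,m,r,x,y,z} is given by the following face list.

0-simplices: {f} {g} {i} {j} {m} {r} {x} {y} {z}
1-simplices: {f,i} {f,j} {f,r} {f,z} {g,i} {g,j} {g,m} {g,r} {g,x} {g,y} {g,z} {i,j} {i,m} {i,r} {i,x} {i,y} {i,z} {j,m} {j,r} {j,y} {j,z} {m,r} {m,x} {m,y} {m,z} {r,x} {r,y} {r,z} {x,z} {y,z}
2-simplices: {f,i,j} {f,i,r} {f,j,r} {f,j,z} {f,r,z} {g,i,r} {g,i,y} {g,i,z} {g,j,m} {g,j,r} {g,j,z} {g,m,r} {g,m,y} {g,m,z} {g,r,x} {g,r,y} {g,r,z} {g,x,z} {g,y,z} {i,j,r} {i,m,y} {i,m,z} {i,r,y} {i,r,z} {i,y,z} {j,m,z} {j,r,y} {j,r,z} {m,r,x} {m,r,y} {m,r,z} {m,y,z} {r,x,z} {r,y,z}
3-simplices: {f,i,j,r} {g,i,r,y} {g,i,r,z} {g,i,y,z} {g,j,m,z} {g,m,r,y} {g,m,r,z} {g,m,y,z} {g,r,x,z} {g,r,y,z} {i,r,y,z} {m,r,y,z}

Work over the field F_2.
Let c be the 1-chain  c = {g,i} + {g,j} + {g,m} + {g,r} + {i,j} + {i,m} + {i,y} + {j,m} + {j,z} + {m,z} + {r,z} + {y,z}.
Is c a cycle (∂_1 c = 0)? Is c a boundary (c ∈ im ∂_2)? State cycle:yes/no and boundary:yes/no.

n_0=9 n_1=30 n_2=34 n_3=12  [Z2]
∂1: piv[fi,fj,fr,fz,gi,gm,gx,gy] rk=8  ker:gj,gr,gz,ij,im,ir,ix,iy,iz,jm,jr,jy,jz,mr,mx,my,mz,rx,ry,rz,xz,yz
∂2: piv[fij,fir,fjr,fjz,frz,gir,giy,giz,gjm,gjr,gjz,gmr,gmy,gmz,grx,gry,gxz,gyz,imy,jry,mrx] rk=21  ker:grz,ijr,imz,iry,irz,iyz,jmz,jrz,mry,mrz,myz,rxz,ryz
∂3: piv[fijr,giry,girz,giyz,gjmz,gmry,gmrz,gmyz,grxz,gryz] rk=10  ker:iryz,mryz
∂1c = 0
c vs im∂2: reduces to 0 ⇒ boundary

cycle:yes boundary:yes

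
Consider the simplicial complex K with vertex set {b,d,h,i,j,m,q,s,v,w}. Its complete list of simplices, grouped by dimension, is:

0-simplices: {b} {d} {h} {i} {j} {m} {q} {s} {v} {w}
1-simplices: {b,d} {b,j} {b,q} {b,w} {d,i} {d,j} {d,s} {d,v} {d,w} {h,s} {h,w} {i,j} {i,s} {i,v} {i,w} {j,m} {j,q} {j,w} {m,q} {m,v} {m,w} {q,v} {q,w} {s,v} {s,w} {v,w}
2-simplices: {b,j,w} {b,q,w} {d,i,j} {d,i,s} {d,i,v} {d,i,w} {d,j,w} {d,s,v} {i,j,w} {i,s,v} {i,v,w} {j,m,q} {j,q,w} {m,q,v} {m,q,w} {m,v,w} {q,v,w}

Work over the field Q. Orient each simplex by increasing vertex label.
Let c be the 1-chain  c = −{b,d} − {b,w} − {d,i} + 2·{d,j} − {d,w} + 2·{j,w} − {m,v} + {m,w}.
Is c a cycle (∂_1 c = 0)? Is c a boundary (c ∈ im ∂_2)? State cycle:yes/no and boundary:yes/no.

cycle:no boundary:no

n_0=10 n_1=26 n_2=17  [Q]
∂1: piv[bd,bj,bq,bw,di,ds,dv,hs,jm] rk=9  ker:dj,dw,hw,ij,is,iv,iw,jq,jw,mq,mv,mw,qv,qw,sv,sw,vw
∂2: piv[bjw,bqw,dij,dis,div,diw,djw,dsv,ivw,jmq,jqw,mqv,mqw,mvw] rk=14  ker:ijw,isv,qvw
∂1c = 2·{b} − {d} − {i} − {v} + {w}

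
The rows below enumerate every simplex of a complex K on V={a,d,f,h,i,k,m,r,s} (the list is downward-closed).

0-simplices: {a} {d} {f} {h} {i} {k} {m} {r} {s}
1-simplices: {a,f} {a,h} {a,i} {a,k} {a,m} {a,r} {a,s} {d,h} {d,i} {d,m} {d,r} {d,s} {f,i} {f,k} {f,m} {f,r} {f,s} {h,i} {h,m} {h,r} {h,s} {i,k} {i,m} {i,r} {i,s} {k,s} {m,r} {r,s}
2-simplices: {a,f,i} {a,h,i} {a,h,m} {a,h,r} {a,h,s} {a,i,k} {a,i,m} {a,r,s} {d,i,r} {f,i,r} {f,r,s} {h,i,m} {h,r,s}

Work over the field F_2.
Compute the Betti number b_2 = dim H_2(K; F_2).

b_2=2

n_0=9 n_1=28 n_2=13  [Z2]
∂1: piv[af,ah,ai,ak,am,ar,as,dh] rk=8  ker:di,dm,dr,ds,fi,fk,fm,fr,fs,hi,hm,hr,hs,ik,im,ir,is,ks,mr,rs
∂2: piv[afi,ahi,ahm,ahr,ahs,aik,aim,ars,dir,fir,frs] rk=11  ker:him,hrs
b_2=(13−11)−0=2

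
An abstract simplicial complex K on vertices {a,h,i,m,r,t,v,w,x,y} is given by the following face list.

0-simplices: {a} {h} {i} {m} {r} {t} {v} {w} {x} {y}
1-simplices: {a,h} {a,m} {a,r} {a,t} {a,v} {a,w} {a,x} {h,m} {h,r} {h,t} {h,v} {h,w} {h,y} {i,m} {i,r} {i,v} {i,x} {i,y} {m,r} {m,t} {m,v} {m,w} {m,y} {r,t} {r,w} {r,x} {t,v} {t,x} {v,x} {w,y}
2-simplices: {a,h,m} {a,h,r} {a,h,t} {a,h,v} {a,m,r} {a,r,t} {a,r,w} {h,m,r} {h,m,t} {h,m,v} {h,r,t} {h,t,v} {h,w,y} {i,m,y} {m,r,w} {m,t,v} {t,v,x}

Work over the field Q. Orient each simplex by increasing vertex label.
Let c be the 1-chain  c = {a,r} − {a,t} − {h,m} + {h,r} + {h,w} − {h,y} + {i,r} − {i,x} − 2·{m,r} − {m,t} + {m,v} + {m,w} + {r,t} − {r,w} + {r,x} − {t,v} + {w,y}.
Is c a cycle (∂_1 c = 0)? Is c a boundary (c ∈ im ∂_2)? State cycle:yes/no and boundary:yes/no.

cycle:yes boundary:no

n_0=10 n_1=30 n_2=17  [Q]
∂1: piv[ah,am,ar,at,av,aw,ax,hy,im] rk=9  ker:hm,hr,ht,hv,hw,ir,iv,ix,iy,mr,mt,mv,mw,my,rt,rw,rx,tv,tx,vx,wy
∂2: piv[ahm,ahr,aht,ahv,amr,art,arw,hmt,hmv,htv,hwy,imy,mrw,tvx] rk=14  ker:hmr,hrt,mtv
∂1c = 0
c vs im∂2: residual ≠ 0 ⇒ not boundary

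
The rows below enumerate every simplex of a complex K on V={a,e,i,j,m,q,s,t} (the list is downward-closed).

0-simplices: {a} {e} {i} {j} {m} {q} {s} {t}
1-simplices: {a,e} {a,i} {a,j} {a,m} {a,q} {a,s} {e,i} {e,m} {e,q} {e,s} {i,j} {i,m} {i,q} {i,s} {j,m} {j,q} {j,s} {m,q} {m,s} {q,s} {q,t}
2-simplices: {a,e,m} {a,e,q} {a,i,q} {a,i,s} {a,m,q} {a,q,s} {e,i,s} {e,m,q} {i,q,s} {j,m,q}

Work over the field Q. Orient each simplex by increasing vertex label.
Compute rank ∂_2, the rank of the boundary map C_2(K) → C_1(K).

n_0=8 n_1=21 n_2=10  [Q]
∂1: piv[ae,ai,aj,am,aq,as,qt] rk=7  ker:ei,em,eq,es,ij,im,iq,is,jm,jq,js,mq,ms,qs
∂2: piv[aem,aeq,aiq,ais,amq,aqs,eis,jmq] rk=8  ker:emq,iqs
rk∂_2=8

rank∂_2=8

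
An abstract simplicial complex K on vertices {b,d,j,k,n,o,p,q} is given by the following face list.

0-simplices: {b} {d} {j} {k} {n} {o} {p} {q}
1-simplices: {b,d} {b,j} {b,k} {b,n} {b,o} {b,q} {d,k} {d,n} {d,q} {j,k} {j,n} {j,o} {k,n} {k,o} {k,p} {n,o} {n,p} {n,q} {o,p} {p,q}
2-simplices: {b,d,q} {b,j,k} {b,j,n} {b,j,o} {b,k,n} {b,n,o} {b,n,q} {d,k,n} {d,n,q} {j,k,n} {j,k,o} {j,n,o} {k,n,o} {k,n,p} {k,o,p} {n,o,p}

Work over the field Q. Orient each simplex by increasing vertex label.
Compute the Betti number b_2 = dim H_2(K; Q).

b_2=4

n_0=8 n_1=20 n_2=16  [Q]
∂1: piv[bd,bj,bk,bn,bo,bq,kp] rk=7  ker:dk,dn,dq,jk,jn,jo,kn,ko,no,np,nq,op,pq
∂2: piv[bdq,bjk,bjn,bjo,bkn,bno,bnq,dkn,dnq,jko,knp,kop] rk=12  ker:jkn,jno,kno,nop
b_2=(16−12)−0=4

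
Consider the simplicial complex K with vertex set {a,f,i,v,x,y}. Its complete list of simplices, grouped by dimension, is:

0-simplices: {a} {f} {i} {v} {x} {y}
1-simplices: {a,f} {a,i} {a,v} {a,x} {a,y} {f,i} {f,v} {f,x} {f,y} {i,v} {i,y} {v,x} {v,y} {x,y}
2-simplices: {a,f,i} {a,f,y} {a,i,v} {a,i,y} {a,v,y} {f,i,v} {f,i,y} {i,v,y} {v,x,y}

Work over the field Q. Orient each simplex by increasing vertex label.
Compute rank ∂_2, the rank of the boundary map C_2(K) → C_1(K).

n_0=6 n_1=14 n_2=9  [Q]
∂1: piv[af,ai,av,ax,ay] rk=5  ker:fi,fv,fx,fy,iv,iy,vx,vy,xy
∂2: piv[afi,afy,aiv,aiy,avy,fiv,vxy] rk=7  ker:fiy,ivy
rk∂_2=7

rank∂_2=7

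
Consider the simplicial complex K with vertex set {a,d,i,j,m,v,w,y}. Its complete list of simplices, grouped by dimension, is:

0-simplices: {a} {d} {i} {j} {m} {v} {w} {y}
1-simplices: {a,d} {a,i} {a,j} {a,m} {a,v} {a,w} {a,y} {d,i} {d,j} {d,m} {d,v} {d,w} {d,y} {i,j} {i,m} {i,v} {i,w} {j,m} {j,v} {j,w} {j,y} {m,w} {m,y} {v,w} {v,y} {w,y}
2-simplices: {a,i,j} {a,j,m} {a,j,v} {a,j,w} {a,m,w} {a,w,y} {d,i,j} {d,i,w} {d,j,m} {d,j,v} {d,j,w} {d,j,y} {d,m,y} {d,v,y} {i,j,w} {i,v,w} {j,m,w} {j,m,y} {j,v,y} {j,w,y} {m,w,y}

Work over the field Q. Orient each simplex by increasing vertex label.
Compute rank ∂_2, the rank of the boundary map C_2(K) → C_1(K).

n_0=8 n_1=26 n_2=21  [Q]
∂1: piv[ad,ai,aj,am,av,aw,ay] rk=7  ker:di,dj,dm,dv,dw,dy,ij,im,iv,iw,jm,jv,jw,jy,mw,my,vw,vy,wy
∂2: piv[aij,ajm,ajv,ajw,amw,awy,dij,diw,djm,djv,djw,djy,dmy,dvy,ivw,jwy] rk=16  ker:ijw,jmw,jmy,jvy,mwy
rk∂_2=16

rank∂_2=16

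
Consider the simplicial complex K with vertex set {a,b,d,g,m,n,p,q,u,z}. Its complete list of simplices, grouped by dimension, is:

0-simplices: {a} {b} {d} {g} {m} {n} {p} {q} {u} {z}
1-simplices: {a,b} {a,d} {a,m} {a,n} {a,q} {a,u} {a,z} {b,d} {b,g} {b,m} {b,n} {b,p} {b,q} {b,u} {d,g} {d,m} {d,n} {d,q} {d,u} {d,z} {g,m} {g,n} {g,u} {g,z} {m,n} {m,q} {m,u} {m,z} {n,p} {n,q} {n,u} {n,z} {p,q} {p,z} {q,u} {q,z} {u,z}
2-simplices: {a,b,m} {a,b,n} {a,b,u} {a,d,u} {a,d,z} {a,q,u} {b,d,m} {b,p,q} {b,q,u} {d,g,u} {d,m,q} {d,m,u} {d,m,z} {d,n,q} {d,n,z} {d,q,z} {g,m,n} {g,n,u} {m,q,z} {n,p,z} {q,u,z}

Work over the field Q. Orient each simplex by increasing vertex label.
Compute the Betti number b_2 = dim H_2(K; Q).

b_2=1

n_0=10 n_1=37 n_2=21  [Q]
∂1: piv[ab,ad,am,an,aq,au,az,bg,bp] rk=9  ker:bd,bm,bn,bq,bu,dg,dm,dn,dq,du,dz,gm,gn,gu,gz,mn,mq,mu,mz,np,nq,nu,nz,pq,pz,qu,qz,uz
∂2: piv[abm,abn,abu,adu,adz,aqu,bdm,bpq,bqu,dgu,dmq,dmu,dmz,dnq,dnz,dqz,gmn,gnu,npz,quz] rk=20  ker:mqz
b_2=(21−20)−0=1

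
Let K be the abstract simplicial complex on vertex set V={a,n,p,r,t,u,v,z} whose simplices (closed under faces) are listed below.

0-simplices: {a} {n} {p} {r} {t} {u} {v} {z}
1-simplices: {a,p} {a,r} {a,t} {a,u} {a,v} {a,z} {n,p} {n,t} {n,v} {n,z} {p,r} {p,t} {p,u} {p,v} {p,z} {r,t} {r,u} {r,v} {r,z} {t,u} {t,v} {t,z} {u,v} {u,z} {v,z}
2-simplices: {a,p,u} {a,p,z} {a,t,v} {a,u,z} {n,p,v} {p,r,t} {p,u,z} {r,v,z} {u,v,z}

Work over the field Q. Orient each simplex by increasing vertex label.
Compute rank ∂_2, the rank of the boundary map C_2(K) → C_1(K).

n_0=8 n_1=25 n_2=9  [Q]
∂1: piv[ap,ar,at,au,av,az,np] rk=7  ker:nt,nv,nz,pr,pt,pu,pv,pz,rt,ru,rv,rz,tu,tv,tz,uv,uz,vz
∂2: piv[apu,apz,atv,auz,npv,prt,rvz,uvz] rk=8  ker:puz
rk∂_2=8

rank∂_2=8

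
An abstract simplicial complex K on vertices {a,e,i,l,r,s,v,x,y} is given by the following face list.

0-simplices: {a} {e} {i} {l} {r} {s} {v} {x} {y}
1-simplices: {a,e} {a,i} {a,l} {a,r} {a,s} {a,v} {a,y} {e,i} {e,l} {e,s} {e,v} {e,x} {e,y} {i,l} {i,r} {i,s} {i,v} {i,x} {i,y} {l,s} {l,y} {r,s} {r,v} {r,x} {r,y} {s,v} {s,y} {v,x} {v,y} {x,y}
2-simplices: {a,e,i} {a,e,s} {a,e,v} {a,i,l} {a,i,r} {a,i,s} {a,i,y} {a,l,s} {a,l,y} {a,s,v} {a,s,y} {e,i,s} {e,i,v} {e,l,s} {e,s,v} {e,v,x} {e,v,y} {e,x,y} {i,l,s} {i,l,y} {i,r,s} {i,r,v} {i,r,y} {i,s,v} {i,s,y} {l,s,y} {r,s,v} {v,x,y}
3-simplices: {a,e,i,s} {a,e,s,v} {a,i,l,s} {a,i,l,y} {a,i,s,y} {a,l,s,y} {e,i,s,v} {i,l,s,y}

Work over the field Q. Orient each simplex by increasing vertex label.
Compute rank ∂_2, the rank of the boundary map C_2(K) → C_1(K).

n_0=9 n_1=30 n_2=28 n_3=8  [Q]
∂1: piv[ae,ai,al,ar,as,av,ay,ex] rk=8  ker:ei,el,es,ev,ey,il,ir,is,iv,ix,iy,ls,ly,rs,rv,rx,ry,sv,sy,vx,vy,xy
∂2: piv[aei,aes,aev,ail,air,ais,aiy,als,aly,asv,asy,eiv,els,evx,evy,exy,irs,irv,iry] rk=19  ker:eis,esv,ils,ily,isv,isy,lsy,rsv,vxy
∂3: piv[aeis,aesv,ails,aily,aisy,alsy,eisv] rk=7  ker:ilsy
rk∂_2=19

rank∂_2=19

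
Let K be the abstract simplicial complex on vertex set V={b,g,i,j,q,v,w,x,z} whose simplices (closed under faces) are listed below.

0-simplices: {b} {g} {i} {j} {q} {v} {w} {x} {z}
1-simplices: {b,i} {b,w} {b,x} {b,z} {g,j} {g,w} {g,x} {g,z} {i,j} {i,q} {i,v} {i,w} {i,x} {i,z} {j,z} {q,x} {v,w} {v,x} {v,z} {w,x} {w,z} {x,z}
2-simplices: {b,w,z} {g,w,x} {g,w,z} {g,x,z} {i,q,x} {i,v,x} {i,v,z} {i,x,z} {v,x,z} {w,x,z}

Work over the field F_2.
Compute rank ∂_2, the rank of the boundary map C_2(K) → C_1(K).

n_0=9 n_1=22 n_2=10  [Z2]
∂1: piv[bi,bw,bx,bz,gj,gw,iq,iv] rk=8  ker:gx,gz,ij,iw,ix,iz,jz,qx,vw,vx,vz,wx,wz,xz
∂2: piv[bwz,gwx,gwz,gxz,iqx,ivx,ivz,ixz] rk=8  ker:vxz,wxz
rk∂_2=8

rank∂_2=8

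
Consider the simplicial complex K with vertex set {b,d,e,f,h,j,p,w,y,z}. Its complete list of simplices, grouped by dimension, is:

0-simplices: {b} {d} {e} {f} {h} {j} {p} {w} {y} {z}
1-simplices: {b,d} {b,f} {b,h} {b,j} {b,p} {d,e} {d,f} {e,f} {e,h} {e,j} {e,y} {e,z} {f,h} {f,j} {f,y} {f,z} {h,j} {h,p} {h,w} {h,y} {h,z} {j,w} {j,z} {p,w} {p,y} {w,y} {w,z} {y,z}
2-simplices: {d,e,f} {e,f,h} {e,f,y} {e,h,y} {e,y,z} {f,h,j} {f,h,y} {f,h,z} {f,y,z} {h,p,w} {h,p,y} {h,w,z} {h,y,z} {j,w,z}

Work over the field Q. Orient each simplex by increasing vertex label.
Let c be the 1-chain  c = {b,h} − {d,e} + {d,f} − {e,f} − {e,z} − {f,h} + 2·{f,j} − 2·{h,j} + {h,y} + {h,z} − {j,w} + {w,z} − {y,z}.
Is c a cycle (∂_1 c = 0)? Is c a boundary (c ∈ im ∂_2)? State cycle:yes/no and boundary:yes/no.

n_0=10 n_1=28 n_2=14  [Q]
∂1: piv[bd,bf,bh,bj,bp,de,ey,ez,hw] rk=9  ker:df,ef,eh,ej,fh,fj,fy,fz,hj,hp,hy,hz,jw,jz,pw,py,wy,wz,yz
∂2: piv[def,efh,efy,ehy,eyz,fhj,fhz,fyz,hpw,hpy,hwz,jwz] rk=12  ker:fhy,hyz
∂1c = −{b} + {e} − {f} + {j} − 2·{w} + 2·{y}

cycle:no boundary:no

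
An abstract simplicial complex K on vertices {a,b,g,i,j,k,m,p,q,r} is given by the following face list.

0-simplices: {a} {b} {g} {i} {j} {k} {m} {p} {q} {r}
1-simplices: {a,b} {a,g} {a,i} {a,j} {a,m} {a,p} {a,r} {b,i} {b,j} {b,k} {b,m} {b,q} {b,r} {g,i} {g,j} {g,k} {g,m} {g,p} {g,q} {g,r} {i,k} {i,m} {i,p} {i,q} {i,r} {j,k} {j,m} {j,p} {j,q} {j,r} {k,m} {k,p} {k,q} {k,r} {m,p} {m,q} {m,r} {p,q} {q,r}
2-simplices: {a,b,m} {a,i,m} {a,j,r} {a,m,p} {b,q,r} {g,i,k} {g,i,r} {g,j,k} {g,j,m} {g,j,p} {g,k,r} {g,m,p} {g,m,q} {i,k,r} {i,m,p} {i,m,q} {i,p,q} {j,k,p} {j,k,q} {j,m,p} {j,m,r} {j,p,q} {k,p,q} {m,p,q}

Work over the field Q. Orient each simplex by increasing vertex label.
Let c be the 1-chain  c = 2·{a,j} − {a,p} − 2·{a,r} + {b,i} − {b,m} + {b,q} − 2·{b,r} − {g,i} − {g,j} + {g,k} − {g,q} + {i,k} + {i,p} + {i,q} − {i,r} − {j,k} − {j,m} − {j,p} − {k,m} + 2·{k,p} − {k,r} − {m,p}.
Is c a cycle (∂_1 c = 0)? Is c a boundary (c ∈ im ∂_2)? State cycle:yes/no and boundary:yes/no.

cycle:no boundary:no

n_0=10 n_1=39 n_2=24  [Q]
∂1: piv[ab,ag,ai,aj,am,ap,ar,bk,bq] rk=9  ker:bi,bj,bm,br,gi,gj,gk,gm,gp,gq,gr,ik,im,ip,iq,ir,jk,jm,jp,jq,jr,km,kp,kq,kr,mp,mq,mr,pq,qr
∂2: piv[abm,aim,ajr,amp,bqr,gik,gir,gjk,gjm,gjp,gkr,gmp,gmq,imp,imq,ipq,jkp,jkq,jmr,jpq] rk=20  ker:ikr,jmp,kpq,mpq
∂1c = {a} + {b} + 2·{g} − 2·{i} + 4·{j} + {k} − 2·{m} + {q} − 6·{r}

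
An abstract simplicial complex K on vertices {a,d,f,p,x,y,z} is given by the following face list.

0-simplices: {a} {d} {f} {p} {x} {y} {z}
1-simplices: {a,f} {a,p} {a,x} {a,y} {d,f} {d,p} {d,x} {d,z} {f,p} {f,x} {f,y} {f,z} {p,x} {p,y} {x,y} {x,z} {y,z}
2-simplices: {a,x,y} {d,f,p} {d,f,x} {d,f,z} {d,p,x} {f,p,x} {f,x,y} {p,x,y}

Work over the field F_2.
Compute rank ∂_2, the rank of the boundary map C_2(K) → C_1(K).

rank∂_2=7

n_0=7 n_1=17 n_2=8  [Z2]
∂1: piv[af,ap,ax,ay,df,dz] rk=6  ker:dp,dx,fp,fx,fy,fz,px,py,xy,xz,yz
∂2: piv[axy,dfp,dfx,dfz,dpx,fxy,pxy] rk=7  ker:fpx
rk∂_2=7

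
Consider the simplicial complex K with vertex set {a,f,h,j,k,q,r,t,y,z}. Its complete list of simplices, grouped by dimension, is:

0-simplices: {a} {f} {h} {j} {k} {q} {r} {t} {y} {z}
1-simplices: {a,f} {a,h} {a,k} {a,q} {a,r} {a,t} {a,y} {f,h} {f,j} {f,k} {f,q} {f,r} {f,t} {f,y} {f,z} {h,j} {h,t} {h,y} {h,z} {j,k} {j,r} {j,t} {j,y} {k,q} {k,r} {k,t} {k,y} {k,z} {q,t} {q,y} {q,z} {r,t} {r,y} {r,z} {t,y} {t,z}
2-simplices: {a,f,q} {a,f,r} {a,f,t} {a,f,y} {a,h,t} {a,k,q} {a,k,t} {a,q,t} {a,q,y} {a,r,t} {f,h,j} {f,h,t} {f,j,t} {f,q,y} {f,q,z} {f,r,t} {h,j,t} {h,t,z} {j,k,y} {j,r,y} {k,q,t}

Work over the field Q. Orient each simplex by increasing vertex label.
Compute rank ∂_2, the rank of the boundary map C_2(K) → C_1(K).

rank∂_2=17

n_0=10 n_1=36 n_2=21  [Q]
∂1: piv[af,ah,ak,aq,ar,at,ay,fj,fz] rk=9  ker:fh,fk,fq,fr,ft,fy,hj,ht,hy,hz,jk,jr,jt,jy,kq,kr,kt,ky,kz,qt,qy,qz,rt,ry,rz,ty,tz
∂2: piv[afq,afr,aft,afy,aht,akq,akt,aqt,aqy,art,fhj,fht,fjt,fqz,htz,jky,jry] rk=17  ker:fqy,frt,hjt,kqt
rk∂_2=17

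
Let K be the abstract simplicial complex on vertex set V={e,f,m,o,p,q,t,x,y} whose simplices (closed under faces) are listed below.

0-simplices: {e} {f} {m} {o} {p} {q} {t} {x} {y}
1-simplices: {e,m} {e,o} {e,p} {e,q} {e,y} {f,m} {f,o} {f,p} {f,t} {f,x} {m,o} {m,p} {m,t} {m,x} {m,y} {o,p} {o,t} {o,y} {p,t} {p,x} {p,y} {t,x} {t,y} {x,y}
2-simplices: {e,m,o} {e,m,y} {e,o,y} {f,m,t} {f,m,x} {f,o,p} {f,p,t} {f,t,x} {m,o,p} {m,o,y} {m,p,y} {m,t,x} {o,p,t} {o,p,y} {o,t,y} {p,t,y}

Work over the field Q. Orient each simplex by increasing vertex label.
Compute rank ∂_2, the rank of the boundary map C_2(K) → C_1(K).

n_0=9 n_1=24 n_2=16  [Q]
∂1: piv[em,eo,ep,eq,ey,fm,ft,fx] rk=8  ker:fo,fp,mo,mp,mt,mx,my,op,ot,oy,pt,px,py,tx,ty,xy
∂2: piv[emo,emy,eoy,fmt,fmx,fop,fpt,ftx,mop,mpy,opt,oty] rk=12  ker:moy,mtx,opy,pty
rk∂_2=12

rank∂_2=12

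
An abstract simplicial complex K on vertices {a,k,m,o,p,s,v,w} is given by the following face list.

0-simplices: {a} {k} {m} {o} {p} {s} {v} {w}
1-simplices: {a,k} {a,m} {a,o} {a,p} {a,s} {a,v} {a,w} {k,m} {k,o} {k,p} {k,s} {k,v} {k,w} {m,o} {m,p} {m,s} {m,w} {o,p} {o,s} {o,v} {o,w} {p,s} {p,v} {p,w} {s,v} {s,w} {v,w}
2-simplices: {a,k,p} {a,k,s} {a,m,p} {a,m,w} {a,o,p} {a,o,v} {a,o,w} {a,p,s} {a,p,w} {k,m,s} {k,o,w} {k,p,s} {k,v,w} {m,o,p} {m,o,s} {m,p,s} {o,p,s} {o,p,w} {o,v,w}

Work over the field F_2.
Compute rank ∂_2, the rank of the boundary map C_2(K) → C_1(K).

rank∂_2=16

n_0=8 n_1=27 n_2=19  [Z2]
∂1: piv[ak,am,ao,ap,as,av,aw] rk=7  ker:km,ko,kp,ks,kv,kw,mo,mp,ms,mw,op,os,ov,ow,ps,pv,pw,sv,sw,vw
∂2: piv[akp,aks,amp,amw,aop,aov,aow,aps,apw,kms,kow,kvw,mop,mos,mps,ovw] rk=16  ker:kps,ops,opw
rk∂_2=16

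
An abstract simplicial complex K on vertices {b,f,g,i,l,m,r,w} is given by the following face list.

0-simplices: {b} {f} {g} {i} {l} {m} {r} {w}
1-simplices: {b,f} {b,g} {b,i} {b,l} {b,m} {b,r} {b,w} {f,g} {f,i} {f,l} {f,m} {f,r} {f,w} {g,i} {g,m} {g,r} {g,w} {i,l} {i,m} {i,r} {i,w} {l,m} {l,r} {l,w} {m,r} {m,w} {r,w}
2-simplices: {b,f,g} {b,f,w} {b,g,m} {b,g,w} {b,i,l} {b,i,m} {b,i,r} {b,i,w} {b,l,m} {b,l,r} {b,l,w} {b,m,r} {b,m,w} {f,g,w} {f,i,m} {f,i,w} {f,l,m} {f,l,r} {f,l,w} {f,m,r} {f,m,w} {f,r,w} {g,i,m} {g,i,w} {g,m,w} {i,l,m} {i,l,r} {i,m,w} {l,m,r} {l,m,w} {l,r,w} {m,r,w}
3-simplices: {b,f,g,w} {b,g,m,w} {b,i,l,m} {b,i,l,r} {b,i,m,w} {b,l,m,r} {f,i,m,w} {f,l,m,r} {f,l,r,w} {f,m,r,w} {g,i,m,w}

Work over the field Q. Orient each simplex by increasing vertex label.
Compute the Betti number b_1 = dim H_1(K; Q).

b_1=1

n_0=8 n_1=27 n_2=32 n_3=11  [Q]
∂1: piv[bf,bg,bi,bl,bm,br,bw] rk=7  ker:fg,fi,fl,fm,fr,fw,gi,gm,gr,gw,il,im,ir,iw,lm,lr,lw,mr,mw,rw
∂2: piv[bfg,bfw,bgm,bgw,bil,bim,bir,biw,blm,blr,blw,bmr,bmw,fim,fiw,flm,flr,frw,gim] rk=19  ker:fgw,flw,fmr,fmw,giw,gmw,ilm,ilr,imw,lmr,lmw,lrw,mrw
∂3: piv[bfgw,bgmw,bilm,bilr,bimw,blmr,fimw,flmr,flrw,fmrw,gimw] rk=11
b_1=(27−7)−19=1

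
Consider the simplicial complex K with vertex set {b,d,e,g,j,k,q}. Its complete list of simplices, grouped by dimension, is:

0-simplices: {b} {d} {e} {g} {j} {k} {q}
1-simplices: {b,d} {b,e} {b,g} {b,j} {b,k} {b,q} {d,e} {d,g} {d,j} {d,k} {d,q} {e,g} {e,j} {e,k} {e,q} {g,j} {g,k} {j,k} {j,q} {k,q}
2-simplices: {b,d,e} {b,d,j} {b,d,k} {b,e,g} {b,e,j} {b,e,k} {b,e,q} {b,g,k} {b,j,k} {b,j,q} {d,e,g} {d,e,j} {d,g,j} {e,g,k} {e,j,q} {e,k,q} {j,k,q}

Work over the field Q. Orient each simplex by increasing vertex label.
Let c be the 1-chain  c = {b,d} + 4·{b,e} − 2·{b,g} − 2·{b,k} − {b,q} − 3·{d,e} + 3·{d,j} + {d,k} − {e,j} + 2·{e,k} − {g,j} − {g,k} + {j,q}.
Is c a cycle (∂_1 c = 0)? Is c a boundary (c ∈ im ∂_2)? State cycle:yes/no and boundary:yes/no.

n_0=7 n_1=20 n_2=17  [Q]
∂1: piv[bd,be,bg,bj,bk,bq] rk=6  ker:de,dg,dj,dk,dq,eg,ej,ek,eq,gj,gk,jk,jq,kq
∂2: piv[bde,bdj,bdk,beg,bej,bek,beq,bgk,bjk,bjq,deg,dgj,ekq] rk=13  ker:dej,egk,ejq,jkq
∂1c = 0
c vs im∂2: reduces to 0 ⇒ boundary

cycle:yes boundary:yes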